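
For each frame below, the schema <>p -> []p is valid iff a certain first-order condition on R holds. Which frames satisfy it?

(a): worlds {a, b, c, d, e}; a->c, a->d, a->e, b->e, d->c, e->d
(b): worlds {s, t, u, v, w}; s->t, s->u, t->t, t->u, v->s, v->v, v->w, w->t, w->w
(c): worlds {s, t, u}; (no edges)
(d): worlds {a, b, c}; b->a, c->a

(c), (d)

Frame correspondent (Sahlqvist): forall x forall y forall z (Rxy & Rxz -> y = z) — i.e. partial functionality.
(a): fails — a sees both c and d.
(b): fails — s sees both t and u.
(c): holds.
(d): holds.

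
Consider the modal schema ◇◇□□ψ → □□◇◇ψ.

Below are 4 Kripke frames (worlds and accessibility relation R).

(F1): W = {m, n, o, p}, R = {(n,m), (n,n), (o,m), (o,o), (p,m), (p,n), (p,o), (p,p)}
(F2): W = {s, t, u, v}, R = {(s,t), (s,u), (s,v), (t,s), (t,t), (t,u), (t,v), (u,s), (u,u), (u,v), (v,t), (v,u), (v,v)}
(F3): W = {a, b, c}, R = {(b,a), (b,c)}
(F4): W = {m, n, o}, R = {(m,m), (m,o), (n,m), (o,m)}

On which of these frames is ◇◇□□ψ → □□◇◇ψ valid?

(F2), (F3), (F4)

The schema corresponds to a generalized confluence (Geach) condition: ∀x ∀y ∀z ((xR²y ∧ xR²z) → ∃w (yR²w ∧ zR²w)).
(F1): fails — nR²m, nR²m but no w with mR²w and mR²w.
(F2): ✓.
(F3): ✓.
(F4): ✓.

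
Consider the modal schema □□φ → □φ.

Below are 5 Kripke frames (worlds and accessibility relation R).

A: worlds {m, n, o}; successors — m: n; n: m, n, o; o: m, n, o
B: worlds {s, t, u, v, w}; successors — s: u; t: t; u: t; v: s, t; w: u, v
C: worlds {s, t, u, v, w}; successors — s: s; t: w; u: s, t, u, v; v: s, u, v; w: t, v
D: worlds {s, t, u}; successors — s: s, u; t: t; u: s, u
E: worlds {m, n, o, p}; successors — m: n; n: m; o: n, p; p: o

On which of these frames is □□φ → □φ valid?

This is the axiom for density; its first-order frame correspondent is ∀x ∀y (Rxy → ∃z (Rxz ∧ Rzy)).
A: holds.
B: fails — Rwu but no z with Rwz and Rzu.
C: fails — Rwt but no z with Rwz and Rzt.
D: holds.
E: fails — Ron but no z with Roz and Rzn.

A, D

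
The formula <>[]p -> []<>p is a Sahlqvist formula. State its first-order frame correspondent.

Convergence

Suppose ◇□p→□◇p is valid. Take Rxy, Rxz and set V(p)={w : Ryw}. Then □p at y so ◇□p at x, so □◇p at x, so ◇p at z, giving w with Rzw and Ryw.
Conversely, any frame satisfying forall x forall y forall z (Rxy & Rxz -> exists w (Ryw & Rzw)) validates the schema.
So the correspondent is convergence.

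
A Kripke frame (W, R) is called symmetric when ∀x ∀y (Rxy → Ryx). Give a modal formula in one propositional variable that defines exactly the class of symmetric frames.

q → □◇q

A defining formula is q → □◇q (the B axiom).
Suppose q→□◇q is valid. Take Rxy and set V(q)={x}. Then q at x, so □◇q at x, so ◇q at y, so some z with Ryz has q; z=x, i.e. Ryx.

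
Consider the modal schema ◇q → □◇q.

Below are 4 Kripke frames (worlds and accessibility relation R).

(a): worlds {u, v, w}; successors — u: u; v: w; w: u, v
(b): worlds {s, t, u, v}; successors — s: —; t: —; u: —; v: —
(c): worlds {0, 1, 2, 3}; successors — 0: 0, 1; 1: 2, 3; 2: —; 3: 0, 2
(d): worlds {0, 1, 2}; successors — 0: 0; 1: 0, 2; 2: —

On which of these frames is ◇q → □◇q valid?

(b)

Frame correspondent (Sahlqvist): ∀x ∀y ∀z (Rxy ∧ Rxz → Ryz) — i.e. the Euclidean property.
(a): fails — Rvw and Rvw but not Rww.
(b): condition met.
(c): fails — R01 and R00 but not R10.
(d): fails — R10 and R12 but not R02.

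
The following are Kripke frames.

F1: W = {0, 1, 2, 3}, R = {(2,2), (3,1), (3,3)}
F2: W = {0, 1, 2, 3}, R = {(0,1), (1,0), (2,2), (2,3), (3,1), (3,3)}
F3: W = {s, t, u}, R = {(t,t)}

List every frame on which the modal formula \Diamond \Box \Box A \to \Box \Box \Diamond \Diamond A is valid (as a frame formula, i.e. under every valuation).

This is the axiom for a generalized confluence (Geach) condition; its first-order frame correspondent is \forall x \forall y \forall z ((xRy \wedge x R^2 z) \to \exists w (y R^2 w \wedge z R^2 w)).
F1: fails — 3R1, 3R²1 but no w with 1R²w and 1R²w.
F2: fails — 0R1, 0R²0 but no w with 1R²w and 0R²w.
F3: ✓.

F3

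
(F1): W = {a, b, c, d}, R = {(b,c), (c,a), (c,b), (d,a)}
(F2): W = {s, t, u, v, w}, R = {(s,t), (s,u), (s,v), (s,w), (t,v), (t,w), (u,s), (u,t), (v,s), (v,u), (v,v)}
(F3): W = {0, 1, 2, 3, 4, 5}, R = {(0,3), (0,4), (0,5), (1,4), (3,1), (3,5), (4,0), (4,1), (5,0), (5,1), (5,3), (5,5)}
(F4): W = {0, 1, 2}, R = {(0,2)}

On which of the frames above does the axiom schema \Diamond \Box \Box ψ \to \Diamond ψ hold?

The schema corresponds to a generalized confluence (Geach) condition: \forall x \forall y (xRy \to \exists w (y R^2 w \wedge xRw)).
(F1): fails — cRa but no w with aR²w and cRw.
(F2): fails — sRw but no w* with wR²w* and sRw*.
(F3): satisfies the condition.
(F4): fails — 0R2 but no w with 2R²w and 0Rw.
Valid on: (F3).

(F3)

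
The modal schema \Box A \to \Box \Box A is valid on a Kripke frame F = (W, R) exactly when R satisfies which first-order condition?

transitivity

This schema is the 4 axiom.
It corresponds to transitivity: \forall x \forall y \forall z (Rxy \wedge Ryz \to Rxz).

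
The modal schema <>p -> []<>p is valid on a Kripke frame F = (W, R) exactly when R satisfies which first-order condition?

the Euclidean property: forall x forall y forall z (Rxy & Rxz -> Ryz)

Suppose ◇p→□◇p is valid. Take Rxy, Rxz and set V(p)={y}. Then ◇p at x, so □◇p at x, so ◇p at z, so some w with Rzw has p; w=y, i.e. Rzy. By symmetry of the argument, Ryz.
Conversely, any frame satisfying forall x forall y forall z (Rxy & Rxz -> Ryz) validates the schema.
Frame condition: forall x forall y forall z (Rxy & Rxz -> Ryz).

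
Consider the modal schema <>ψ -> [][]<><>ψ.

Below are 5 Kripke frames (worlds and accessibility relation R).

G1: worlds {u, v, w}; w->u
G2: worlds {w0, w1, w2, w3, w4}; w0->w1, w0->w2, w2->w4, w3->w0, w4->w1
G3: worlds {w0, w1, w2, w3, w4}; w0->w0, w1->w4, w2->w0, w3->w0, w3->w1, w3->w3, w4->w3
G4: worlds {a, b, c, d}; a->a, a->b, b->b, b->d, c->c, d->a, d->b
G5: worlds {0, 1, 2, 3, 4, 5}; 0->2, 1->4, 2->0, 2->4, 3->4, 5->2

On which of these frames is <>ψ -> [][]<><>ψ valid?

G1, G4

Frame correspondent (Sahlqvist): forall x forall y forall z ((xRy & x R^2 z) -> exists w (y = w & z R^2 w)) — i.e. a generalized confluence (Geach) condition.
G1: satisfies the condition.
G2: fails — w0Rw1, w0R²w4 but no w with w1=w and w4R²w.
G3: fails — w3Rw0, w3R²w1 but no w with w0=w and w1R²w.
G4: satisfies the condition.
G5: fails — 0R2, 0R²0 but no w with 2=w and 0R²w.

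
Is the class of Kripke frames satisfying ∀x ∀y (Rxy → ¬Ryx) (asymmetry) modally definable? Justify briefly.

Any modally definable frame class is closed under surjective bounded morphisms.
The 4-cycle (worlds w0,w1,w2,w3 with w0→w1→w2→w3→w0) is asymmetric. Mapping every world to a single reflexive point • is a surjective bounded morphism, and the reflexive point is not asymmetric (R•• but asymmetry requires ¬R••).
Hence asymmetry is not modally definable.

Not modally definable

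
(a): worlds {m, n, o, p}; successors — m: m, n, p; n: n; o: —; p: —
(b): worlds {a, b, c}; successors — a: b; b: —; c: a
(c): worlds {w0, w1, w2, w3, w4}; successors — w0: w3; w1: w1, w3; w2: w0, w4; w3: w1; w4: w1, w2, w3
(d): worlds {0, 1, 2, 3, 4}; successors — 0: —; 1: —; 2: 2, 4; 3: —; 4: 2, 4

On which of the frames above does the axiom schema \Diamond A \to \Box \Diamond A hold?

(d)

The schema corresponds to the Euclidean property: \forall x \forall y \forall z (Rxy \wedge Rxz \to Ryz).
(a): fails — Rmn and Rmm but not Rnm.
(b): fails — Rab and Rab but not Rbb.
(c): fails — Rw0w3 and Rw0w3 but not Rw3w3.
(d): condition met.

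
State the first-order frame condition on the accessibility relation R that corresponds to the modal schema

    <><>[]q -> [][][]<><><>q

forall x forall y forall z ((x R^2 y & x R^3 z) -> exists w (yRw & z R^3 w))

This is a Sahlqvist (Geach-type) schema ◇^2□^1q → □^3◇^3q.
First-order correspondent: forall x forall y forall z ((x R^2 y & x R^3 z) -> exists w (yRw & z R^3 w)).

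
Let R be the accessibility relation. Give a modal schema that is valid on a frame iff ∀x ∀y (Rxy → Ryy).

□(□q → q)

The condition is shift-reflexivity. The T□ schema □(□q → q) defines it.
Suppose □(□q→q) is valid. Take Rxy and set V(q)={w : Ryw}. Then at y, □q holds; since □(□q→q) at x, □q→q at y, so q at y, i.e. Ryy.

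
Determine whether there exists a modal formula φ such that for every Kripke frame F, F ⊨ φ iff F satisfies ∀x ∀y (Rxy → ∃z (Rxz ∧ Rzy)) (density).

Yes — defined by □□q → □q

Yes: it is density, defined by the C4 schema □□q → □q.
Suppose □□q→□q is valid. Take Rxy and set V(q)={w : xR²w}. Then □□q at x, so □q at x, so q at y, i.e. ∃z(Rxz∧Rzy).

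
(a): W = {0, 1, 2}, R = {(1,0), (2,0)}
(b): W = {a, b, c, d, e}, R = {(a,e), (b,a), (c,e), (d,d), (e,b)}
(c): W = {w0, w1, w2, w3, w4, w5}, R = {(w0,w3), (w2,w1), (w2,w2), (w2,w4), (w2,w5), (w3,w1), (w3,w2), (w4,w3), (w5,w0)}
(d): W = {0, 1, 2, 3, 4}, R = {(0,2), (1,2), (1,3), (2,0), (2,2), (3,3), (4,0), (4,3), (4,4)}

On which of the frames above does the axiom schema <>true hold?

This is the axiom for seriality; its first-order frame correspondent is forall x exists y Rxy.
(a): fails — world 0 has no successor.
(b): ✓.
(c): fails — world w1 has no successor.
(d): ✓.

(b), (d)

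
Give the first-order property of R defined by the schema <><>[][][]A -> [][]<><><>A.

This is a Sahlqvist (Geach-type) schema ◇^2□^3A → □^2◇^3A.
First-order correspondent: forall x forall y forall z ((x R^2 y & x R^2 z) -> exists w (y R^3 w & z R^3 w)).

forall x forall y forall z ((x R^2 y & x R^2 z) -> exists w (y R^3 w & z R^3 w))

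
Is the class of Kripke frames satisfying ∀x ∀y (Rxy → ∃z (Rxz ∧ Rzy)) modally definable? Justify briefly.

This is a Sahlqvist condition; the C4 axiom □□r → □r defines it.
Suppose □□r→□r is valid. Take Rxy and set V(r)={w : xR²w}. Then □□r at x, so □r at x, so r at y, i.e. ∃z(Rxz∧Rzy).

Yes, by □□r → □r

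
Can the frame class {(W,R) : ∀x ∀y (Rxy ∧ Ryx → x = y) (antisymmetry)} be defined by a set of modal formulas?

Modal frame validity is preserved under surjective bounded morphisms.
The 6-cycle (worlds a,b,c,d,e,f with a→b→c→d→e→f→a) is antisymmetric. Sending even-indexed worlds to • and odd-indexed worlds to ∘ is a surjective bounded morphism onto the two-world frame with •↔∘, which is not antisymmetric.
So no modal formula (or set of formulas) defines exactly the antisymmetric frames.

Not definable by any modal formula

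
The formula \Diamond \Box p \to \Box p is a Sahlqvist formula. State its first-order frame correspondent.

Equivalently (dual form): ◇p → □◇p.
Suppose ◇p→□◇p is valid. Take Rxy, Rxz and set V(p)={y}. Then ◇p at x, so □◇p at x, so ◇p at z, so some w with Rzw has p; w=y, i.e. Rzy. By symmetry of the argument, Ryz.

the Euclidean property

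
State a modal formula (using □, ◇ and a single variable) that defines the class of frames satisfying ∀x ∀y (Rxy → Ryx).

p → □◇p

This is symmetry; the standard corresponding axiom is B: p → □◇p.
Suppose p→□◇p is valid. Take Rxy and set V(p)={x}. Then p at x, so □◇p at x, so ◇p at y, so some z with Ryz has p; z=x, i.e. Ryx.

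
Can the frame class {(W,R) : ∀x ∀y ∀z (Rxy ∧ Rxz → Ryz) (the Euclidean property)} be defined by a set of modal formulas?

The condition is the Euclidean property. A defining modal formula is ◇p → □◇p.
Suppose ◇p→□◇p is valid. Take Rxy, Rxz and set V(p)={y}. Then ◇p at x, so □◇p at x, so ◇p at z, so some w with Rzw has p; w=y, i.e. Rzy. By symmetry of the argument, Ryz.

Yes — defined by ◇p → □◇p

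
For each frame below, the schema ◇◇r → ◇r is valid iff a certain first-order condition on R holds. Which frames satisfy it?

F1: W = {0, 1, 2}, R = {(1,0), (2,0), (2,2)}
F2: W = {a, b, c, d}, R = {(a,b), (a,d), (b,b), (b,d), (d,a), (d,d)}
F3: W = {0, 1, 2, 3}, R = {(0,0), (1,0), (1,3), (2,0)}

F1, F3

Frame correspondent (Sahlqvist): ∀x ∀y (xR²y → ∃w (y = w ∧ xRw)) — i.e. a generalized confluence (Geach) condition.
F1: ✓.
F2: fails — aR²a but no w with a=w and aRw.
F3: ✓.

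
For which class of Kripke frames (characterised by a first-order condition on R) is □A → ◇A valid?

seriality

This schema is the D axiom.
It corresponds to seriality: ∀x ∃y Rxy.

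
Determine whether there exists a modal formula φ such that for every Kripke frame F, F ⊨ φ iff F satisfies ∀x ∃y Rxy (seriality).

The condition is seriality. A defining modal formula is □r → ◇r.
Suppose □r→◇r is valid. At any x set V(r)=W. Then □r at x, so ◇r at x, so x has a successor.

Yes, by □r → ◇r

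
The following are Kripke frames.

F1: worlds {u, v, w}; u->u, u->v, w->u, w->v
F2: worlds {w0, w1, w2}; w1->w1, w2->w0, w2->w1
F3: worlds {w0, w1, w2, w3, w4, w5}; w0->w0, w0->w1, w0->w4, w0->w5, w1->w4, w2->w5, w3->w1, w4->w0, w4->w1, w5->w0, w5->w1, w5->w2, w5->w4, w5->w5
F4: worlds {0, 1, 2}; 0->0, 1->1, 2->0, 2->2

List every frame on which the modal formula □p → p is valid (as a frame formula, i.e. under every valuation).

F4

The schema corresponds to reflexivity: ∀x Rxx.
F1: fails — world v does not see itself.
F2: fails — world w0 does not see itself.
F3: fails — world w1 does not see itself.
F4: condition met.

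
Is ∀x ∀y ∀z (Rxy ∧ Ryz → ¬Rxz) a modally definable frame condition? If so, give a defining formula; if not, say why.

Modal frame validity is preserved under surjective bounded morphisms.
The 7-cycle (worlds a,b,c,d,e,f,g with a→b→c→d→e→f→g→a) is intransitive. Mapping every world to a single reflexive point • is a surjective bounded morphism; the reflexive point is not intransitive (R••∧R•• but R••).
So the class is not modally definable.

Not definable by any modal formula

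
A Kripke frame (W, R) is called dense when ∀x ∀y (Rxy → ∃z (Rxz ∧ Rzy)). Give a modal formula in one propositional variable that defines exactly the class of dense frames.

A defining formula is □□p → □p (the C4 axiom).
Suppose □□p→□p is valid. Take Rxy and set V(p)={w : xR²w}. Then □□p at x, so □p at x, so p at y, i.e. ∃z(Rxz∧Rzy).

□□p → □p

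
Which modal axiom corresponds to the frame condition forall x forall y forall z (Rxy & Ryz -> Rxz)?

A defining formula is □q → □□q (the 4 axiom).

□q → □□q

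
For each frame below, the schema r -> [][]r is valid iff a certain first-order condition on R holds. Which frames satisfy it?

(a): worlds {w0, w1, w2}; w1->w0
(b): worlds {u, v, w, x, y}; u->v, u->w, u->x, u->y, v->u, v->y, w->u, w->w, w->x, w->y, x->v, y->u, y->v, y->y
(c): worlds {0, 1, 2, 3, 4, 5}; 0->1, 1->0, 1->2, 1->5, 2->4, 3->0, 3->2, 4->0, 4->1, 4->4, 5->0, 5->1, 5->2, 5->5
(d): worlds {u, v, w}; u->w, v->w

(a), (d)

The schema corresponds to a generalized confluence (Geach) condition: forall x forall z (x R^2 z -> exists w (x = w & z = w)).
(a): holds.
(b): fails — uR²v but u ≠ v.
(c): fails — 0R²2 but 0 ≠ 2.
(d): holds.
Valid on: (a), (d).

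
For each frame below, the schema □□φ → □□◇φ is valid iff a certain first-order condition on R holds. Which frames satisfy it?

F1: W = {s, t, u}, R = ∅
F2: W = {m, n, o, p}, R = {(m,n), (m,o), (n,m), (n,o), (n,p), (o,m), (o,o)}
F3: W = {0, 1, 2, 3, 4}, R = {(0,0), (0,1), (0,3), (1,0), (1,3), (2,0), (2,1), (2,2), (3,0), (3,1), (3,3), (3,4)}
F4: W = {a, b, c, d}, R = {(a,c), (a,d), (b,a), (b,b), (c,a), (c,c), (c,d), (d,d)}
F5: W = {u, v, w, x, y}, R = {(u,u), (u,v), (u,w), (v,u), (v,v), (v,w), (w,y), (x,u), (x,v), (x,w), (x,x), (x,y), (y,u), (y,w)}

F1, F4

The schema corresponds to a generalized confluence (Geach) condition: ∀x ∀z (xR²z → ∃w (xR²w ∧ zRw)).
F1: satisfies the condition.
F2: fails — mR²p but no w with mR²w and pRw.
F3: fails — 0R²4 but no w with 0R²w and 4Rw.
F4: satisfies the condition.
F5: fails — wR²w but no t with wR²t and wRt.
Valid on: F1, F4.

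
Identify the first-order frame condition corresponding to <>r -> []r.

This is the CD axiom.
It corresponds to partial functionality: forall x forall y forall z (Rxy & Rxz -> y = z).

partial functionality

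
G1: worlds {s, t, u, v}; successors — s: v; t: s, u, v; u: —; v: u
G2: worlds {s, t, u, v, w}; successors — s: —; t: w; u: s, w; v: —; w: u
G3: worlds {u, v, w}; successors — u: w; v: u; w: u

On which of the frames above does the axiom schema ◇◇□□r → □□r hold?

The schema corresponds to a generalized confluence (Geach) condition: ∀x ∀y ∀z ((xR²y ∧ xR²z) → ∃w (yR²w ∧ z = w)).
G1: fails — sR²u, sR²u but no w with uR²w and u=w.
G2: fails — wR²s, wR²s but no w* with sR²w* and s=w*.
G3: holds.

G3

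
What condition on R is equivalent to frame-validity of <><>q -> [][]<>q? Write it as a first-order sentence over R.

This is a Sahlqvist (Geach-type) schema ◇^2□^0q → □^2◇^1q.
Minimal-valuation argument: fix x; take any y with xR^2y and any z with xR^2z. Set V(q) to the set of worlds R-reachable from y in exactly 0 steps. Then □^0q holds at y, so the antecedent holds at x; validity forces ◇^1q at z, giving a w with zR^1w and yR^0w.
First-order correspondent: forall x forall y forall z ((x R^2 y & x R^2 z) -> exists w (y = w & zRw)).

forall x forall y forall z ((x R^2 y & x R^2 z) -> exists w (y = w & zRw))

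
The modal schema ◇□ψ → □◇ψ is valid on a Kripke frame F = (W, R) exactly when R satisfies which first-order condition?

convergence

Suppose ◇□ψ→□◇ψ is valid. Take Rxy, Rxz and set V(ψ)={w : Ryw}. Then □ψ at y so ◇□ψ at x, so □◇ψ at x, so ◇ψ at z, giving w with Rzw and Ryw.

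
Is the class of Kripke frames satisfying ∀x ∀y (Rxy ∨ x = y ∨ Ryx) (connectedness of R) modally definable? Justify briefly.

If a class were modally definable it would be closed under disjoint unions (Goldblatt–Thomason).
Take 4 disjoint single-world reflexive frames: each is trivially connected, but their disjoint union has 4 worlds with no edge between distinct components, so it is not connected.
So the class is not modally definable.

Not modally definable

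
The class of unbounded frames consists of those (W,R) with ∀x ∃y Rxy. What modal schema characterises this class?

□s → ◇s

A defining formula is □s → ◇s (the D axiom).
Suppose □s→◇s is valid. At any x set V(s)=W. Then □s at x, so ◇s at x, so x has a successor.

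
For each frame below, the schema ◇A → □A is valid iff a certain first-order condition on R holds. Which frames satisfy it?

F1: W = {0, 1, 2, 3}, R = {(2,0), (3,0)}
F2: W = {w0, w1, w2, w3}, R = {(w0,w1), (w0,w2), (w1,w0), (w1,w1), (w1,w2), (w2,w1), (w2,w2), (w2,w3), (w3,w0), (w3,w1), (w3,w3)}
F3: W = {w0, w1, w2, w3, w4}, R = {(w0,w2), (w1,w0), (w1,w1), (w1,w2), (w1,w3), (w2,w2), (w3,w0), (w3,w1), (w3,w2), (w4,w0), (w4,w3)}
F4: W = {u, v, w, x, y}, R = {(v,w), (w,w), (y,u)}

Frame correspondent (Sahlqvist): ∀x ∀y ∀z (Rxy ∧ Rxz → y = z) — i.e. partial functionality.
F1: holds.
F2: fails — w0 sees both w1 and w2.
F3: fails — w1 sees both w0 and w1.
F4: holds.
Valid on: F1, F4.

F1, F4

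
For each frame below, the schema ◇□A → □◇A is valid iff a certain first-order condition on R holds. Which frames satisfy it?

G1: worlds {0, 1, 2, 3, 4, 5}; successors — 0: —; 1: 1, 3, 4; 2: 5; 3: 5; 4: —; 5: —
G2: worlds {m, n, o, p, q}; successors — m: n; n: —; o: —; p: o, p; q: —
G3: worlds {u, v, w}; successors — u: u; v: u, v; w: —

G3

This is the axiom for convergence; its first-order frame correspondent is ∀x ∀y ∀z (Rxy ∧ Rxz → ∃w (Ryw ∧ Rzw)).
G1: fails — R11 and R14 but 1 and 4 have no common successor.
G2: fails — Rmn and Rmn but n and n have no common successor.
G3: ✓.
Valid on: G3.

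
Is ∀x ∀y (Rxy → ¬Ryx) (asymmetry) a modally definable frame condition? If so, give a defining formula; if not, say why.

No

Any modally definable frame class is closed under surjective bounded morphisms.
The 3-cycle (worlds s,t,u with s→t→u→s) is asymmetric. Mapping every world to a single reflexive point • is a surjective bounded morphism, and the reflexive point is not asymmetric (R•• but asymmetry requires ¬R••).
Hence asymmetry is not modally definable.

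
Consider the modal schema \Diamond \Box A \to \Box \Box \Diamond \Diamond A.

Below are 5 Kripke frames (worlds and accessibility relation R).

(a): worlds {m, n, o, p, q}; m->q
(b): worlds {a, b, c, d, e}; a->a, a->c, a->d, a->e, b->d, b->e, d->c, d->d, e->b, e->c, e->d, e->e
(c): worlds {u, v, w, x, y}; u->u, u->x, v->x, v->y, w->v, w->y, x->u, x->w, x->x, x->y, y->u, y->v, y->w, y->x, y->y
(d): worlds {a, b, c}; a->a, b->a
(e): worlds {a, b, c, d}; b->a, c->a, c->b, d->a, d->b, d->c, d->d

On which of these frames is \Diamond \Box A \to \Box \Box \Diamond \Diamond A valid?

(a), (c), (d)

Frame correspondent (Sahlqvist): \forall x \forall y \forall z ((xRy \wedge x R^2 z) \to \exists w (yRw \wedge z R^2 w)) — i.e. a generalized confluence (Geach) condition.
(a): condition met.
(b): fails — aRa, aR²c but no w with aRw and cR²w.
(c): condition met.
(d): condition met.
(e): fails — cRa, cR²a but no w with aRw and aR²w.
Valid on: (a), (c), (d).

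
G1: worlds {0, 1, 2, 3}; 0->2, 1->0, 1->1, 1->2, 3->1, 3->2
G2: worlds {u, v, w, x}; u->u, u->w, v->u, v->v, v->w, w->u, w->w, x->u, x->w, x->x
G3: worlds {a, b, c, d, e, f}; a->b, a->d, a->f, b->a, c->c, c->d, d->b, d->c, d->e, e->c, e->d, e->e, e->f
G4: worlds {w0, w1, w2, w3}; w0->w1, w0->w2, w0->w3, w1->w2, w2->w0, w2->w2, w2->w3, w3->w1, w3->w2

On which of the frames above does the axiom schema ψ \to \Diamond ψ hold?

This is the axiom for reflexivity; its first-order frame correspondent is \forall x Rxx.
G1: fails — world 0 does not see itself.
G2: ✓.
G3: fails — world a does not see itself.
G4: fails — world w0 does not see itself.
Valid on: G2.

G2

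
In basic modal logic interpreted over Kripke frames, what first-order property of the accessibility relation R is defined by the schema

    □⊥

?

This is the Ver axiom.
Its frame correspondent is emptiness of R — ∀x ∀y ¬Rxy.

Emptiness of R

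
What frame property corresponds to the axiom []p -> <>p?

Suppose □p→◇p is valid. At any x set V(p)=W. Then □p at x, so ◇p at x, so x has a successor.
Conversely, any frame satisfying forall x exists y Rxy validates the schema.
So the correspondent is seriality.

seriality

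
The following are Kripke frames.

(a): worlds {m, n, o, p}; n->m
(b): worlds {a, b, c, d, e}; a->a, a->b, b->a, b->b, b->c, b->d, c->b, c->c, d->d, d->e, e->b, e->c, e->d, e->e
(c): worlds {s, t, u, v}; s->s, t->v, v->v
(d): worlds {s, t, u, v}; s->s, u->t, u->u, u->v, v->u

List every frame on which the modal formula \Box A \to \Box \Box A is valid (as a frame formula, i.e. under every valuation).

This is the axiom for transitivity; its first-order frame correspondent is \forall x \forall y \forall z (Rxy \wedge Ryz \to Rxz).
(a): satisfies the condition.
(b): fails — Reb and Rba but not Rea.
(c): satisfies the condition.
(d): fails — Rvu and Ruv but not Rvv.
Valid on: (a), (c).

(a), (c)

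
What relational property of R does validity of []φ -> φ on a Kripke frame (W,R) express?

Suppose □φ→φ is valid. At any x set V(φ)={w : Rxw}. Then □φ holds at x, so φ holds at x, i.e. Rxx.
The converse is a direct semantic check.
So the correspondent is reflexivity.

Reflexivity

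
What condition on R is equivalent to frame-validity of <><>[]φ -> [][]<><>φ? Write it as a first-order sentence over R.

forall x forall y forall z ((x R^2 y & x R^2 z) -> exists w (yRw & z R^2 w))

This is a Sahlqvist (Geach-type) schema ◇^2□^1φ → □^2◇^2φ.
Minimal-valuation argument: fix x; take any y with xR^2y and any z with xR^2z. Set V(φ) to the set of worlds R-reachable from y in exactly 1 step. Then □^1φ holds at y, so the antecedent holds at x; validity forces ◇^2φ at z, giving a w with zR^2w and yR^1w.
First-order correspondent: forall x forall y forall z ((x R^2 y & x R^2 z) -> exists w (yRw & z R^2 w)).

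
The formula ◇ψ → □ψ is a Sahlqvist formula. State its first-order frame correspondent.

Partial functionality

Suppose ◇ψ→□ψ is valid. Take Rxy, Rxz and set V(ψ)={y}. Then ◇ψ at x, so □ψ at x, so ψ at z, i.e. z=y.
Conversely, on a frame with partial functionality the schema holds at every world under every valuation.
So the correspondent is partial functionality.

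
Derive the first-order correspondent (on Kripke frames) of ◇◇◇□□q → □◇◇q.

This is a Sahlqvist (Geach-type) schema ◇^3□^2q → □^1◇^2q.
First-order correspondent: ∀x ∀y ∀z ((xR³y ∧ xRz) → ∃w (yR²w ∧ zR²w)).

∀x ∀y ∀z ((xR³y ∧ xRz) → ∃w (yR²w ∧ zR²w))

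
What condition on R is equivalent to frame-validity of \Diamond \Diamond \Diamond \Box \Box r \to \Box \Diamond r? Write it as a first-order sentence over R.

This is a Sahlqvist (Geach-type) schema ◇^3□^2r → □^1◇^1r.
Minimal-valuation argument: fix x; take any y with xR^3y and any z with xR^1z. Set V(r) to the set of worlds R-reachable from y in exactly 2 steps. Then □^2r holds at y, so the antecedent holds at x; validity forces ◇^1r at z, giving a w with zR^1w and yR^2w.
First-order correspondent: \forall x \forall y \forall z ((x R^3 y \wedge xRz) \to \exists w (y R^2 w \wedge zRw)).

\forall x \forall y \forall z ((x R^3 y \wedge xRz) \to \exists w (y R^2 w \wedge zRw))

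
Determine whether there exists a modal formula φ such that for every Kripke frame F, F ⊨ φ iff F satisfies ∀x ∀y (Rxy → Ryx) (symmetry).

This is a Sahlqvist condition; the B axiom r → □◇r defines it.
Suppose r→□◇r is valid. Take Rxy and set V(r)={x}. Then r at x, so □◇r at x, so ◇r at y, so some z with Ryz has r; z=x, i.e. Ryx.

Yes — defined by r → □◇r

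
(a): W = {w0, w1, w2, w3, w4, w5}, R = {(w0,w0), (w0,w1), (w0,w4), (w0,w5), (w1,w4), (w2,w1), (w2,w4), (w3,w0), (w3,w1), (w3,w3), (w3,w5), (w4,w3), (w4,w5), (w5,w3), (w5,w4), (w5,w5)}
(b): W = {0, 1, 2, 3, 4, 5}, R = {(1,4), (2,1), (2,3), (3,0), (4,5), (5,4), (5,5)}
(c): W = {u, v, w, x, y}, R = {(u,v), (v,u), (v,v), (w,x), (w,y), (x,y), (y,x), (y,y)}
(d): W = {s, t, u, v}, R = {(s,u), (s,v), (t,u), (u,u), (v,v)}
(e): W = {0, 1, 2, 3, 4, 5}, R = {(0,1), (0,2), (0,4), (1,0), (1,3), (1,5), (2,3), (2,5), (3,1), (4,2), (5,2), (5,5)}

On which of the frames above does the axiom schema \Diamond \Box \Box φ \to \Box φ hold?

(c)

Frame correspondent (Sahlqvist): \forall x \forall y \forall z ((xRy \wedge xRz) \to \exists w (y R^2 w \wedge z = w)) — i.e. a generalized confluence (Geach) condition.
(a): fails — w0Rw1, w0Rw0 but no w with w1R²w and w0=w.
(b): fails — 2R1, 2R1 but no w with 1R²w and 1=w.
(c): holds.
(d): fails — sRu, sRv but no w with uR²w and v=w.
(e): fails — 0R2, 0R4 but no w with 2R²w and 4=w.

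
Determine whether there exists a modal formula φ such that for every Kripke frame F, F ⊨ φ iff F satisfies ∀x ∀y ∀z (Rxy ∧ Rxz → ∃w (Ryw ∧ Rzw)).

Definable; ◇□q → □◇q defines it

The condition is convergence. A defining modal formula is ◇□q → □◇q.
Suppose ◇□q→□◇q is valid. Take Rxy, Rxz and set V(q)={w : Ryw}. Then □q at y so ◇□q at x, so □◇q at x, so ◇q at z, giving w with Rzw and Ryw.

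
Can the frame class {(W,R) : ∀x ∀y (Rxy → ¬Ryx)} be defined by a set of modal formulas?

Not definable by any modal formula

Modal frame validity is preserved under surjective bounded morphisms.
The 4-cycle (worlds 0,1,2,3 with 0→1→2→3→0) is asymmetric. Mapping every world to a single reflexive point • is a surjective bounded morphism, and the reflexive point is not asymmetric (R•• but asymmetry requires ¬R••).
So no modal formula (or set of formulas) defines exactly the asymmetric frames.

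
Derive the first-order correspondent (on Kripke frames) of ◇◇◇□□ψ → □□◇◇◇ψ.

∀x ∀y ∀z ((xR³y ∧ xR²z) → ∃w (yR²w ∧ zR³w))

This is a Sahlqvist (Geach-type) schema ◇^3□^2ψ → □^2◇^3ψ.
Minimal-valuation argument: fix x; take any y with xR^3y and any z with xR^2z. Set V(ψ) to the set of worlds R-reachable from y in exactly 2 steps. Then □^2ψ holds at y, so the antecedent holds at x; validity forces ◇^3ψ at z, giving a w with zR^3w and yR^2w.
First-order correspondent: ∀x ∀y ∀z ((xR³y ∧ xR²z) → ∃w (yR²w ∧ zR³w)).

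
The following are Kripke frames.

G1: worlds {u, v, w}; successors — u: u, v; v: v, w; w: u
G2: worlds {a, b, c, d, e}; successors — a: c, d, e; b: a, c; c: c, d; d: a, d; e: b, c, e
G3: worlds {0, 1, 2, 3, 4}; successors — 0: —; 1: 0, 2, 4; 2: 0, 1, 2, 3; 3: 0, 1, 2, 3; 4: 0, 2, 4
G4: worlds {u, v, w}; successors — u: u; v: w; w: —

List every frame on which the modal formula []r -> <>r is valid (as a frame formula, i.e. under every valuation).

G1, G2

The schema corresponds to seriality: forall x exists y Rxy.
G1: satisfies the condition.
G2: satisfies the condition.
G3: fails — world 0 has no successor.
G4: fails — world w has no successor.
Valid on: G1, G2.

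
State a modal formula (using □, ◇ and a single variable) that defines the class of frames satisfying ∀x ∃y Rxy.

The condition is seriality. The D schema □r → ◇r defines it.

□r → ◇r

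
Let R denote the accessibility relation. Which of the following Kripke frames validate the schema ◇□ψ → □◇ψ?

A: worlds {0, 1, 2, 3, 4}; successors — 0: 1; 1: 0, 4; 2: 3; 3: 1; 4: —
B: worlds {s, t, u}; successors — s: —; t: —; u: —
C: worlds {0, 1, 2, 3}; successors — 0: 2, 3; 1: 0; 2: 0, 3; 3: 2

Frame correspondent (Sahlqvist): ∀x ∀y ∀z (Rxy ∧ Rxz → ∃w (Ryw ∧ Rzw)) — i.e. convergence.
A: fails — R10 and R14 but 0 and 4 have no common successor.
B: condition met.
C: fails — R02 and R03 but 2 and 3 have no common successor.
Valid on: B.

B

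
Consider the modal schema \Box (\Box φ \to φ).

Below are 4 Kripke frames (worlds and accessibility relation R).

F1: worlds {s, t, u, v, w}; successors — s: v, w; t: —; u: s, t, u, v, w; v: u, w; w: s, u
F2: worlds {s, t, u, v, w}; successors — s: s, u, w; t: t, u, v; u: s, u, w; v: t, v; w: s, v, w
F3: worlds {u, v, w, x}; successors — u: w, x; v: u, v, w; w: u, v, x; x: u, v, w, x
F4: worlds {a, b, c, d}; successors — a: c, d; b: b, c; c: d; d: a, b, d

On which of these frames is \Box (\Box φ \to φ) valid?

F2

Frame correspondent (Sahlqvist): \forall x \forall y (Rxy \to Ryy) — i.e. shift-reflexivity.
F1: fails — Ruv but not Rvv.
F2: condition met.
F3: fails — Rxw but not Rww.
F4: fails — Rbc but not Rcc.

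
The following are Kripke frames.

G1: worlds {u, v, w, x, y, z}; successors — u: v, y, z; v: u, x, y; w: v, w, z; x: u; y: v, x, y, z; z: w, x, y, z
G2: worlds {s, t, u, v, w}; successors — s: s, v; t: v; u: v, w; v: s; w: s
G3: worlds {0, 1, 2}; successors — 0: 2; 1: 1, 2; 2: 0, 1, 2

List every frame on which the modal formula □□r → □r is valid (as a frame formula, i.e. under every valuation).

This is the axiom for density; its first-order frame correspondent is ∀x ∀y (Rxy → ∃z (Rxz ∧ Rzy)).
G1: fails — Rxu but no t with Rxt and Rtu.
G2: fails — Ruv but no z with Ruz and Rzv.
G3: ✓.
Valid on: G3.

G3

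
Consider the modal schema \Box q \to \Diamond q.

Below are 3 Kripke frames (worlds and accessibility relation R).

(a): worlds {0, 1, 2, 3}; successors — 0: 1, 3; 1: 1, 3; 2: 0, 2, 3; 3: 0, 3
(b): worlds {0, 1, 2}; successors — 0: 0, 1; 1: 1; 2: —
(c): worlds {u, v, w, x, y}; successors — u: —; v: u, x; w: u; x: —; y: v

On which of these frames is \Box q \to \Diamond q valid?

The schema corresponds to seriality: \forall x \exists y Rxy.
(a): holds.
(b): fails — world 2 has no successor.
(c): fails — world u has no successor.
Valid on: (a).

(a)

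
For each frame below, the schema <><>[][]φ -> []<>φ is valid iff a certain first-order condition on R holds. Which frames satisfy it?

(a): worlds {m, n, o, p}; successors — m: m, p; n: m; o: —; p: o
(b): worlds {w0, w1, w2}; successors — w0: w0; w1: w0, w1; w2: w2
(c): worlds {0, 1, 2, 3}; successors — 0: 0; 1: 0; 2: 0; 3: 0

The schema corresponds to a generalized confluence (Geach) condition: forall x forall y forall z ((x R^2 y & xRz) -> exists w (y R^2 w & zRw)).
(a): fails — mR²o, mRm but no w with oR²w and mRw.
(b): ✓.
(c): ✓.
Valid on: (b), (c).

(b), (c)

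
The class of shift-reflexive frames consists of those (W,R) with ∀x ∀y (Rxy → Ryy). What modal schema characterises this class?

A defining formula is □(□q → q) (the T□ axiom).
Suppose □(□q→q) is valid. Take Rxy and set V(q)={w : Ryw}. Then at y, □q holds; since □(□q→q) at x, □q→q at y, so q at y, i.e. Ryy.

□(□q → q)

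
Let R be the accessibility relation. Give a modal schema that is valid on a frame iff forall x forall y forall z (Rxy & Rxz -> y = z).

◇q → □q

The condition is partial functionality. The CD schema ◇q → □q defines it.
Suppose ◇q→□q is valid. Take Rxy, Rxz and set V(q)={y}. Then ◇q at x, so □q at x, so q at z, i.e. z=y.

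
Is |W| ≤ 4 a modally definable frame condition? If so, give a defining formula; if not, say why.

If a class were modally definable it would be closed under disjoint unions (Goldblatt–Thomason).
Any modal formula valid on each of 5 disjoint one-world frames is valid on their disjoint union (validity is preserved under disjoint unions). Each one-world frame has |W|=1≤4, but the union has |W|=5.
Hence having at most 4 worlds is not modally definable.

No — not modally definable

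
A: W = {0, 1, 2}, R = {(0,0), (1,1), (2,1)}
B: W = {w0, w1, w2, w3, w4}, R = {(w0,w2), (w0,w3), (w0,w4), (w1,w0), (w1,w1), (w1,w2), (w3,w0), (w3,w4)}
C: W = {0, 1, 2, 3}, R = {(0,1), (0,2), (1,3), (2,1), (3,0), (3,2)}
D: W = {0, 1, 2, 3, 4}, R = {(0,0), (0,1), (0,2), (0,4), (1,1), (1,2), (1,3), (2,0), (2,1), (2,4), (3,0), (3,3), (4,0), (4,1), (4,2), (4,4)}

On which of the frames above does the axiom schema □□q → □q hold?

A, D

The schema corresponds to density: ∀x ∀y (Rxy → ∃z (Rxz ∧ Rzy)).
A: satisfies the condition.
B: fails — Rw3w0 but no z with Rw3z and Rzw0.
C: fails — R02 but no z with R0z and Rz2.
D: satisfies the condition.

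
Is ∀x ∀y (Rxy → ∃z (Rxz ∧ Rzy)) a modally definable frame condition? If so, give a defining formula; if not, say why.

The condition is density. A defining modal formula is □□p → □p.
Suppose □□p→□p is valid. Take Rxy and set V(p)={w : xR²w}. Then □□p at x, so □p at x, so p at y, i.e. ∃z(Rxz∧Rzy).

Definable; □□p → □p defines it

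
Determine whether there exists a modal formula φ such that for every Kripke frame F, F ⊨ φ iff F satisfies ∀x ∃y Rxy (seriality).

Definable; □r → ◇r defines it

This is a Sahlqvist condition; the D axiom □r → ◇r defines it.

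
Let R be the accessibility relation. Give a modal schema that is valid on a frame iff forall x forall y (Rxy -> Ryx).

r → □◇r

This is symmetry; the standard corresponding axiom is B: r → □◇r.
Suppose r→□◇r is valid. Take Rxy and set V(r)={x}. Then r at x, so □◇r at x, so ◇r at y, so some z with Ryz has r; z=x, i.e. Ryx.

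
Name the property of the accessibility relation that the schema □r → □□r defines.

This is the 4 axiom.
It corresponds to transitivity: ∀x ∀y ∀z (Rxy ∧ Ryz → Rxz).

transitivity: ∀x ∀y ∀z (Rxy ∧ Ryz → Rxz)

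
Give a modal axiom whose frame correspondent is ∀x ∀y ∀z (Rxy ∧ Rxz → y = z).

◇ψ → □ψ

The condition is partial functionality. The CD schema ◇ψ → □ψ defines it.
Suppose ◇ψ→□ψ is valid. Take Rxy, Rxz and set V(ψ)={y}. Then ◇ψ at x, so □ψ at x, so ψ at z, i.e. z=y.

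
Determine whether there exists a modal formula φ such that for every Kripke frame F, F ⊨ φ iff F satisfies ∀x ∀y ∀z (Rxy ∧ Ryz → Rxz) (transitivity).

This is a Sahlqvist condition; the 4 axiom □r → □□r defines it.
Suppose □r→□□r is valid. Take Rxy, Ryz and set V(r)={w : Rxw}. Then □r at x, so □□r at x, so □r at y, so r at z, i.e. Rxz.

Yes — defined by □r → □□r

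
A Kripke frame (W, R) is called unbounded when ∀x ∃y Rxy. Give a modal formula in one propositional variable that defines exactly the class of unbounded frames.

□p → ◇p

A defining formula is □p → ◇p (the D axiom).
Suppose □p→◇p is valid. At any x set V(p)=W. Then □p at x, so ◇p at x, so x has a successor.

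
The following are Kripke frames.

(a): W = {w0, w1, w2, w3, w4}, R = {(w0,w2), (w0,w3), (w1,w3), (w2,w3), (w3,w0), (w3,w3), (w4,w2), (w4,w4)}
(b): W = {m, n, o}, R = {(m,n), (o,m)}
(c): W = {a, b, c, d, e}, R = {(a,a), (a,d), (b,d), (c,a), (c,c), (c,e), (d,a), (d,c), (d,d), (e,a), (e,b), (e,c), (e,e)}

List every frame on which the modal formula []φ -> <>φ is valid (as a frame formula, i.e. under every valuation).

(a), (c)

The schema corresponds to seriality: forall x exists y Rxy.
(a): ✓.
(b): fails — world n has no successor.
(c): ✓.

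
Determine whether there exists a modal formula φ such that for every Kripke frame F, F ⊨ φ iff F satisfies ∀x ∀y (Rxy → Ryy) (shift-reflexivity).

Definable; □(□q → q) defines it

Yes: it is shift-reflexivity, defined by the T□ schema □(□q → q).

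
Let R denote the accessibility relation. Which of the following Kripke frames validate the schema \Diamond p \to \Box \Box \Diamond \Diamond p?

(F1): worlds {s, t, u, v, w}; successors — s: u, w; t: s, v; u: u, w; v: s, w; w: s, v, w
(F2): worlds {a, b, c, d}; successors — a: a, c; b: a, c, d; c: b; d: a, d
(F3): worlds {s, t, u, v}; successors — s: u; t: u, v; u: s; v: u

(F1)

This is the axiom for a generalized confluence (Geach) condition; its first-order frame correspondent is \forall x \forall y \forall z ((xRy \wedge x R^2 z) \to \exists w (y = w \wedge z R^2 w)).
(F1): condition met.
(F2): fails — bRd, bR²a but no w with d=w and aR²w.
(F3): fails — sRu, sR²s but no w with u=w and sR²w.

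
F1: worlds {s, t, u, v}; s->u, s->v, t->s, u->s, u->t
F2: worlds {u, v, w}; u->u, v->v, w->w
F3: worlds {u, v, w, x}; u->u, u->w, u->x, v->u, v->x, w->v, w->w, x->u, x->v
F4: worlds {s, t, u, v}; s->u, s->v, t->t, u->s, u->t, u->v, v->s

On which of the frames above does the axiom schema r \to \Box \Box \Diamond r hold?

F2

Frame correspondent (Sahlqvist): \forall x \forall z (x R^2 z \to \exists w (x = w \wedge zRw)) — i.e. a generalized confluence (Geach) condition.
F1: fails — sR²s but no w with s=w and sRw.
F2: satisfies the condition.
F3: fails — uR²w but no t with u=t and wRt.
F4: fails — sR²s but no w with s=w and sRw.
Valid on: F2.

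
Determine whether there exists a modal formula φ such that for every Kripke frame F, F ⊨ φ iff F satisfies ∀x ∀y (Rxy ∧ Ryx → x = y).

No — not modally definable

If a class were modally definable it would be closed under surjective bounded morphisms (Goldblatt–Thomason).
The 8-cycle (worlds w0,w1,w2,w3,w4,w5,w6,w7 with w0→w1→w2→w3→w4→w5→w6→w7→w0) is antisymmetric. Sending even-indexed worlds to a and odd-indexed worlds to b is a surjective bounded morphism onto the two-world frame with a↔b, which is not antisymmetric.
Hence antisymmetry is not modally definable.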